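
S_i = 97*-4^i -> [97, -388, 1552, -6208, 24832]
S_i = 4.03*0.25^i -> [4.03, 1.01, 0.25, 0.06, 0.02]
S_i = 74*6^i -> [74, 444, 2664, 15984, 95904]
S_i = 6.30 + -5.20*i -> [6.3, 1.1, -4.1, -9.3, -14.5]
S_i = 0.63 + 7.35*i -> [0.63, 7.98, 15.33, 22.68, 30.03]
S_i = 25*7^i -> [25, 175, 1225, 8575, 60025]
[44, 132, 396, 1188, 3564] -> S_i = 44*3^i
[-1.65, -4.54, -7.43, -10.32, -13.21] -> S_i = -1.65 + -2.89*i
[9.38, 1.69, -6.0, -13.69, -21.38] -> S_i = 9.38 + -7.69*i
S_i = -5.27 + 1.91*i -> [-5.27, -3.36, -1.45, 0.46, 2.37]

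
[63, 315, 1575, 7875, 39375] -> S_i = 63*5^i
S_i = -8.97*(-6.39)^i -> [-8.97, 57.32, -366.26, 2340.43, -14955.33]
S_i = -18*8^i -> [-18, -144, -1152, -9216, -73728]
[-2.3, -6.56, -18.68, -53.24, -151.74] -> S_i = -2.30*2.85^i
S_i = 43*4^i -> [43, 172, 688, 2752, 11008]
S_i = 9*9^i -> [9, 81, 729, 6561, 59049]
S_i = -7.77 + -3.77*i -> [-7.77, -11.54, -15.31, -19.08, -22.85]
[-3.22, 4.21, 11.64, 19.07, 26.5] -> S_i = -3.22 + 7.43*i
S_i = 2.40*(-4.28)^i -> [2.4, -10.27, 43.96, -188.17, 805.35]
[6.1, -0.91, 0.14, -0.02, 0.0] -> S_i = 6.10*(-0.15)^i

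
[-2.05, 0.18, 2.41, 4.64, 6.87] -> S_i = -2.05 + 2.23*i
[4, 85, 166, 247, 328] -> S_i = 4 + 81*i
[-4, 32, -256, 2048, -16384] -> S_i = -4*-8^i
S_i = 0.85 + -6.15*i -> [0.85, -5.3, -11.45, -17.6, -23.75]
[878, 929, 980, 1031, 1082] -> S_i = 878 + 51*i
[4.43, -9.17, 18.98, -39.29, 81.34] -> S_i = 4.43*(-2.07)^i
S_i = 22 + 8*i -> [22, 30, 38, 46, 54]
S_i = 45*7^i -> [45, 315, 2205, 15435, 108045]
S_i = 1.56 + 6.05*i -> [1.56, 7.61, 13.66, 19.71, 25.76]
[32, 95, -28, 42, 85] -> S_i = Random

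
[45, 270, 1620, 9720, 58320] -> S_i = 45*6^i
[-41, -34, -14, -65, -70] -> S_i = Random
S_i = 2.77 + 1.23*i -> [2.77, 4.0, 5.23, 6.46, 7.69]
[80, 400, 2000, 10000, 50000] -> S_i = 80*5^i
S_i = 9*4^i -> [9, 36, 144, 576, 2304]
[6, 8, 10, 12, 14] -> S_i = 6 + 2*i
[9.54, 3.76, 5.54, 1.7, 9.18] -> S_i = Random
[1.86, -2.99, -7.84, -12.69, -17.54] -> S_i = 1.86 + -4.85*i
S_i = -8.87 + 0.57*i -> [-8.87, -8.3, -7.73, -7.16, -6.59]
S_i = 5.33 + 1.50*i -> [5.33, 6.83, 8.33, 9.83, 11.33]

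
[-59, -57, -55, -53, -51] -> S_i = -59 + 2*i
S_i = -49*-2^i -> [-49, 98, -196, 392, -784]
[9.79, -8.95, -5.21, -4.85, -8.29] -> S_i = Random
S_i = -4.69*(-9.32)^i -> [-4.69, 43.71, -407.38, 3796.82, -35386.41]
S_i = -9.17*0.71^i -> [-9.17, -6.51, -4.62, -3.28, -2.33]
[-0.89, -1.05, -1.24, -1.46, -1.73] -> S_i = -0.89*1.18^i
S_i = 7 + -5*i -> [7, 2, -3, -8, -13]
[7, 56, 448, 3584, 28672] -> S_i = 7*8^i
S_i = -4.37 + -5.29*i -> [-4.37, -9.66, -14.95, -20.24, -25.53]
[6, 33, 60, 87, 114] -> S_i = 6 + 27*i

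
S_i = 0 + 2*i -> [0, 2, 4, 6, 8]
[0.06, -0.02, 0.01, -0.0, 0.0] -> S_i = 0.06*(-0.40)^i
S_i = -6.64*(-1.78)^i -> [-6.64, 11.82, -21.04, 37.45, -66.66]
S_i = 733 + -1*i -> [733, 732, 731, 730, 729]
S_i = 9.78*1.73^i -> [9.78, 16.92, 29.27, 50.64, 87.6]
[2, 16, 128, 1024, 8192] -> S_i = 2*8^i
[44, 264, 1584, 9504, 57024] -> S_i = 44*6^i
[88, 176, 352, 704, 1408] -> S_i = 88*2^i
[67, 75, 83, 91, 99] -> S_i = 67 + 8*i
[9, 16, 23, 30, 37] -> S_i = 9 + 7*i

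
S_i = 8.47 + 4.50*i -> [8.47, 12.97, 17.47, 21.97, 26.47]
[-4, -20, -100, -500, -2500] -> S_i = -4*5^i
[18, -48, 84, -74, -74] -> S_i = Random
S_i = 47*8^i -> [47, 376, 3008, 24064, 192512]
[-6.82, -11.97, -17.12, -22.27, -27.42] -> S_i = -6.82 + -5.15*i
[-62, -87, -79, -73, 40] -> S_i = Random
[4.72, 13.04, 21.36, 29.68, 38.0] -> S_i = 4.72 + 8.32*i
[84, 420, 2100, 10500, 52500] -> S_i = 84*5^i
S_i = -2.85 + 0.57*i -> [-2.85, -2.28, -1.71, -1.14, -0.57]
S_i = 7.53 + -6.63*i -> [7.53, 0.9, -5.73, -12.36, -18.99]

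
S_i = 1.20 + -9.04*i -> [1.2, -7.84, -16.88, -25.92, -34.96]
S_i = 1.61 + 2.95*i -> [1.61, 4.56, 7.51, 10.46, 13.41]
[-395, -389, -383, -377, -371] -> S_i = -395 + 6*i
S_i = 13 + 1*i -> [13, 14, 15, 16, 17]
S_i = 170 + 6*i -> [170, 176, 182, 188, 194]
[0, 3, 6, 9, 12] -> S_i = 0 + 3*i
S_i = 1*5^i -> [1, 5, 25, 125, 625]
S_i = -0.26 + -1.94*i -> [-0.26, -2.2, -4.14, -6.08, -8.02]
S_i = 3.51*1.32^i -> [3.51, 4.63, 6.12, 8.07, 10.66]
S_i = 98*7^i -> [98, 686, 4802, 33614, 235298]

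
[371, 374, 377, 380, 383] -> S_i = 371 + 3*i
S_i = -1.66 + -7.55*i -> [-1.66, -9.21, -16.76, -24.31, -31.86]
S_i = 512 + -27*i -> [512, 485, 458, 431, 404]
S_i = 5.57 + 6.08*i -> [5.57, 11.65, 17.73, 23.81, 29.89]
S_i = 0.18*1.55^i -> [0.18, 0.28, 0.43, 0.67, 1.04]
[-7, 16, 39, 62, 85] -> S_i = -7 + 23*i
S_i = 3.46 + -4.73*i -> [3.46, -1.27, -6.0, -10.73, -15.46]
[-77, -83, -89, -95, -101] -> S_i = -77 + -6*i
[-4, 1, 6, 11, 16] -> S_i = -4 + 5*i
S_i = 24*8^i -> [24, 192, 1536, 12288, 98304]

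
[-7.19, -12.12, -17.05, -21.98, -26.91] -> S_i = -7.19 + -4.93*i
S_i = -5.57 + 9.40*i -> [-5.57, 3.83, 13.23, 22.63, 32.03]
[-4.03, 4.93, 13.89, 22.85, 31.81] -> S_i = -4.03 + 8.96*i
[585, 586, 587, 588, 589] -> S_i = 585 + 1*i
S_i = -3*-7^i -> [-3, 21, -147, 1029, -7203]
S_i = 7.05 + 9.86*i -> [7.05, 16.91, 26.77, 36.63, 46.49]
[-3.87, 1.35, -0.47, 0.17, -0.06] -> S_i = -3.87*(-0.35)^i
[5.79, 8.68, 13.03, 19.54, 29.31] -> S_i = 5.79*1.50^i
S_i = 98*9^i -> [98, 882, 7938, 71442, 642978]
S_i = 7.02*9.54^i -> [7.02, 66.97, 638.9, 6095.12, 58147.44]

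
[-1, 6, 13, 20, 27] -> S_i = -1 + 7*i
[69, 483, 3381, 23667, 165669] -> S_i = 69*7^i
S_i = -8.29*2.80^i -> [-8.29, -23.21, -64.99, -181.98, -509.55]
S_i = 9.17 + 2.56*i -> [9.17, 11.73, 14.29, 16.85, 19.41]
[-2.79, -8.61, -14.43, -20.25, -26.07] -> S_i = -2.79 + -5.82*i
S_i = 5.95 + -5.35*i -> [5.95, 0.6, -4.75, -10.1, -15.45]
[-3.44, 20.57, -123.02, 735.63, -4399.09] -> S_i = -3.44*(-5.98)^i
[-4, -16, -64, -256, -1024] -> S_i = -4*4^i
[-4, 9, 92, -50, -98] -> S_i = Random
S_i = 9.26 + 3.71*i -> [9.26, 12.97, 16.68, 20.39, 24.1]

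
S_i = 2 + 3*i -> [2, 5, 8, 11, 14]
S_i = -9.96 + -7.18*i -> [-9.96, -17.14, -24.32, -31.5, -38.68]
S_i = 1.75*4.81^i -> [1.75, 8.42, 40.49, 194.75, 936.74]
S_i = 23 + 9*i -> [23, 32, 41, 50, 59]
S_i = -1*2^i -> [-1, -2, -4, -8, -16]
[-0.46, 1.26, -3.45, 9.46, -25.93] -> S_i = -0.46*(-2.74)^i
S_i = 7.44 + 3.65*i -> [7.44, 11.09, 14.74, 18.39, 22.04]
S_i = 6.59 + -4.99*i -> [6.59, 1.6, -3.39, -8.38, -13.37]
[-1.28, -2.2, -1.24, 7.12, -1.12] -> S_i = Random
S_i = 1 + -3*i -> [1, -2, -5, -8, -11]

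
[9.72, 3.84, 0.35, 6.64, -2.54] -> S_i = Random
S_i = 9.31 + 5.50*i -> [9.31, 14.81, 20.31, 25.81, 31.31]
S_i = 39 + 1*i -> [39, 40, 41, 42, 43]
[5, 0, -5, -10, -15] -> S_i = 5 + -5*i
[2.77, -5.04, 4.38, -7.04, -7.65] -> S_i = Random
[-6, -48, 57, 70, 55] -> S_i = Random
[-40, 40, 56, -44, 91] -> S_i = Random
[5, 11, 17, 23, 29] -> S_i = 5 + 6*i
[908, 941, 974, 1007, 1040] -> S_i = 908 + 33*i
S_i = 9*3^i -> [9, 27, 81, 243, 729]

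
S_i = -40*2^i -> [-40, -80, -160, -320, -640]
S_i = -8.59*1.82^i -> [-8.59, -15.63, -28.45, -51.79, -94.25]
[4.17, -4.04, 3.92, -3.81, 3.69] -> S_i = 4.17*(-0.97)^i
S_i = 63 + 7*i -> [63, 70, 77, 84, 91]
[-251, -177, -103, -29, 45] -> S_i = -251 + 74*i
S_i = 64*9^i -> [64, 576, 5184, 46656, 419904]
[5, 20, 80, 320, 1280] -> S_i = 5*4^i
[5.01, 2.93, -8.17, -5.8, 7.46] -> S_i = Random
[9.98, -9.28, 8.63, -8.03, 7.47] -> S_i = 9.98*(-0.93)^i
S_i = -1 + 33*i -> [-1, 32, 65, 98, 131]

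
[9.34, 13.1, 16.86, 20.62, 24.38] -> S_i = 9.34 + 3.76*i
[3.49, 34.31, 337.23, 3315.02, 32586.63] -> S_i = 3.49*9.83^i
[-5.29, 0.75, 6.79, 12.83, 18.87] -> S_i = -5.29 + 6.04*i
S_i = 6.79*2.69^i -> [6.79, 18.27, 49.13, 132.17, 355.53]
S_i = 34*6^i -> [34, 204, 1224, 7344, 44064]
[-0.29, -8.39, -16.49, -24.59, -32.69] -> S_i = -0.29 + -8.10*i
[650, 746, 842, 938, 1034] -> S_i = 650 + 96*i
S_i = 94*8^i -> [94, 752, 6016, 48128, 385024]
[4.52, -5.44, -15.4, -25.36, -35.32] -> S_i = 4.52 + -9.96*i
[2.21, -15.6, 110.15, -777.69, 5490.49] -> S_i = 2.21*(-7.06)^i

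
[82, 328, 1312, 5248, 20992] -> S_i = 82*4^i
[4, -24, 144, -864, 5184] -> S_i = 4*-6^i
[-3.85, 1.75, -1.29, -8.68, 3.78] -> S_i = Random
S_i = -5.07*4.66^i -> [-5.07, -23.63, -110.1, -513.06, -2390.85]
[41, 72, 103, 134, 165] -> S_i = 41 + 31*i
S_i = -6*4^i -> [-6, -24, -96, -384, -1536]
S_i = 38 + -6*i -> [38, 32, 26, 20, 14]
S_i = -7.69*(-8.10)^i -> [-7.69, 62.29, -504.54, 4086.78, -33102.93]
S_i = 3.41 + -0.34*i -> [3.41, 3.07, 2.73, 2.39, 2.05]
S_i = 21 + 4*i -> [21, 25, 29, 33, 37]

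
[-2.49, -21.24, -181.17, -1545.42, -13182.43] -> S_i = -2.49*8.53^i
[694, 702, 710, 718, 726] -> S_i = 694 + 8*i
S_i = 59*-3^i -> [59, -177, 531, -1593, 4779]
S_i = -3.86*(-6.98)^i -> [-3.86, 26.94, -188.06, 1312.66, -9162.39]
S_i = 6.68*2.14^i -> [6.68, 14.3, 30.59, 65.47, 140.1]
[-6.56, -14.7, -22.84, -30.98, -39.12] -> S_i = -6.56 + -8.14*i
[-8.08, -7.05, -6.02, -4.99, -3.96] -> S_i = -8.08 + 1.03*i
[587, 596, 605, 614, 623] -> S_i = 587 + 9*i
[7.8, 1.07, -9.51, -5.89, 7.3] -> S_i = Random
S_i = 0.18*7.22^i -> [0.18, 1.3, 9.38, 67.75, 489.13]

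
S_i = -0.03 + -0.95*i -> [-0.03, -0.98, -1.93, -2.88, -3.83]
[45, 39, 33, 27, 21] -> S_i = 45 + -6*i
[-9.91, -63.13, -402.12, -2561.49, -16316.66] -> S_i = -9.91*6.37^i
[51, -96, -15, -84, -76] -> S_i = Random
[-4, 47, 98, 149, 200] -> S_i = -4 + 51*i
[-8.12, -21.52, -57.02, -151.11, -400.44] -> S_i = -8.12*2.65^i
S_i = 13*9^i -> [13, 117, 1053, 9477, 85293]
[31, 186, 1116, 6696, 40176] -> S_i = 31*6^i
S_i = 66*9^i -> [66, 594, 5346, 48114, 433026]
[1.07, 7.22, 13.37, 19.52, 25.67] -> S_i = 1.07 + 6.15*i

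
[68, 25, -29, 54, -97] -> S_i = Random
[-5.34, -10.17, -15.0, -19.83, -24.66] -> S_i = -5.34 + -4.83*i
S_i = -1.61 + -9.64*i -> [-1.61, -11.25, -20.89, -30.53, -40.17]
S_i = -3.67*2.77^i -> [-3.67, -10.17, -28.16, -78.0, -216.07]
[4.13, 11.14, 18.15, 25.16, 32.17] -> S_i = 4.13 + 7.01*i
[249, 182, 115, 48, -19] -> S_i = 249 + -67*i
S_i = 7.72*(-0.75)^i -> [7.72, -5.79, 4.34, -3.26, 2.44]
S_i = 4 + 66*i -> [4, 70, 136, 202, 268]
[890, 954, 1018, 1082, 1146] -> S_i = 890 + 64*i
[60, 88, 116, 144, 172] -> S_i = 60 + 28*i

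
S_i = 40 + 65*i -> [40, 105, 170, 235, 300]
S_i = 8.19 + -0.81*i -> [8.19, 7.38, 6.57, 5.76, 4.95]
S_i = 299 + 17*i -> [299, 316, 333, 350, 367]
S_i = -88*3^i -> [-88, -264, -792, -2376, -7128]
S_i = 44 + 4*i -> [44, 48, 52, 56, 60]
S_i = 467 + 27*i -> [467, 494, 521, 548, 575]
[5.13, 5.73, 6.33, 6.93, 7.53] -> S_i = 5.13 + 0.60*i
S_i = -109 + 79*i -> [-109, -30, 49, 128, 207]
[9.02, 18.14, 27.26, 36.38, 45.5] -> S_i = 9.02 + 9.12*i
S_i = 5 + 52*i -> [5, 57, 109, 161, 213]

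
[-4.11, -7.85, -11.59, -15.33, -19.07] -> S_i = -4.11 + -3.74*i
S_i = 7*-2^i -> [7, -14, 28, -56, 112]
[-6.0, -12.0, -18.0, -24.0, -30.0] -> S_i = -6.00 + -6.00*i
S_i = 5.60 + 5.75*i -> [5.6, 11.35, 17.1, 22.85, 28.6]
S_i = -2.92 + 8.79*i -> [-2.92, 5.87, 14.66, 23.45, 32.24]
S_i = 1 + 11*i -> [1, 12, 23, 34, 45]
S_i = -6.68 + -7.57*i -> [-6.68, -14.25, -21.82, -29.39, -36.96]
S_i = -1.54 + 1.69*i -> [-1.54, 0.15, 1.84, 3.53, 5.22]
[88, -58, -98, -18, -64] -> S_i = Random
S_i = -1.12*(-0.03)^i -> [-1.12, 0.03, -0.0, 0.0, -0.0]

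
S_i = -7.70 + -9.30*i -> [-7.7, -17.0, -26.3, -35.6, -44.9]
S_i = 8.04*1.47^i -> [8.04, 11.82, 17.37, 25.54, 37.54]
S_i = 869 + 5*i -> [869, 874, 879, 884, 889]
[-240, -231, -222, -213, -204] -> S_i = -240 + 9*i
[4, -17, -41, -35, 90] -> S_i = Random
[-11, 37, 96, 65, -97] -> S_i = Random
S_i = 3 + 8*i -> [3, 11, 19, 27, 35]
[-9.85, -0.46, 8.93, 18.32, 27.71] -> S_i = -9.85 + 9.39*i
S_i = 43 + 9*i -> [43, 52, 61, 70, 79]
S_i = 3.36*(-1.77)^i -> [3.36, -5.95, 10.53, -18.63, 32.98]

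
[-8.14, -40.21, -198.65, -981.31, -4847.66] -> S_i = -8.14*4.94^i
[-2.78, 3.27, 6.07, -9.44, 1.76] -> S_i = Random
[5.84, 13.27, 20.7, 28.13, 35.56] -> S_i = 5.84 + 7.43*i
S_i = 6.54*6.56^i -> [6.54, 42.9, 281.44, 1846.24, 12111.37]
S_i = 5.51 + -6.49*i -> [5.51, -0.98, -7.47, -13.96, -20.45]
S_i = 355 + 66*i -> [355, 421, 487, 553, 619]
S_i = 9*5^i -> [9, 45, 225, 1125, 5625]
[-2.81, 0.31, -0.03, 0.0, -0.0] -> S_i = -2.81*(-0.11)^i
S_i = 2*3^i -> [2, 6, 18, 54, 162]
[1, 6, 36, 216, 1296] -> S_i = 1*6^i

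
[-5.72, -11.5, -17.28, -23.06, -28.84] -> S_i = -5.72 + -5.78*i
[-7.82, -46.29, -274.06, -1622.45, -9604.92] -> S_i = -7.82*5.92^i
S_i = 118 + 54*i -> [118, 172, 226, 280, 334]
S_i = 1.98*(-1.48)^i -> [1.98, -2.93, 4.34, -6.42, 9.5]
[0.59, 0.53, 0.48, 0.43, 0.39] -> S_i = 0.59*0.90^i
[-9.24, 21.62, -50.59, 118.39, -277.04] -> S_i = -9.24*(-2.34)^i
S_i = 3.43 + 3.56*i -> [3.43, 6.99, 10.55, 14.11, 17.67]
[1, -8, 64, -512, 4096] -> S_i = 1*-8^i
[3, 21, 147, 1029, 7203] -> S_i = 3*7^i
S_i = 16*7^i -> [16, 112, 784, 5488, 38416]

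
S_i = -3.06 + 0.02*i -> [-3.06, -3.04, -3.02, -3.0, -2.98]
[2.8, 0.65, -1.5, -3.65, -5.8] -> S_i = 2.80 + -2.15*i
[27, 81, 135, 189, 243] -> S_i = 27 + 54*i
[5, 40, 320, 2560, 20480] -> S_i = 5*8^i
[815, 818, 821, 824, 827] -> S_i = 815 + 3*i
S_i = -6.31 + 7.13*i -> [-6.31, 0.82, 7.95, 15.08, 22.21]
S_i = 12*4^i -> [12, 48, 192, 768, 3072]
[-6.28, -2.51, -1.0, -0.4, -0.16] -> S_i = -6.28*0.40^i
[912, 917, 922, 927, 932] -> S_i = 912 + 5*i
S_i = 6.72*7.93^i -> [6.72, 53.29, 422.59, 3351.11, 26574.31]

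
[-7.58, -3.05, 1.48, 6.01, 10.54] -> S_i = -7.58 + 4.53*i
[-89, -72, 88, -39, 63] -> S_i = Random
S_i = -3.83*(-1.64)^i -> [-3.83, 6.28, -10.3, 16.89, -27.71]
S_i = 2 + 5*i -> [2, 7, 12, 17, 22]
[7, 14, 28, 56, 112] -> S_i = 7*2^i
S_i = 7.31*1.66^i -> [7.31, 12.13, 20.14, 33.44, 55.51]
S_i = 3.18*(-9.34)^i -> [3.18, -29.7, 277.41, -2591.0, 24199.96]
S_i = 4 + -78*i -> [4, -74, -152, -230, -308]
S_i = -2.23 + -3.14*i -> [-2.23, -5.37, -8.51, -11.65, -14.79]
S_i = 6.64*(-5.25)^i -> [6.64, -34.86, 183.02, -960.83, 5044.35]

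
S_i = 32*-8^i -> [32, -256, 2048, -16384, 131072]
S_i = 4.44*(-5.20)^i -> [4.44, -23.09, 120.06, -624.3, 3246.36]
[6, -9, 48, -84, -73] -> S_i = Random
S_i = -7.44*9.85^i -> [-7.44, -73.28, -721.85, -7110.2, -70035.44]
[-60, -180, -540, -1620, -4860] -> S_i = -60*3^i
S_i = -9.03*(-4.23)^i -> [-9.03, 38.2, -161.57, 683.45, -2891.01]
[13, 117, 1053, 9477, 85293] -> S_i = 13*9^i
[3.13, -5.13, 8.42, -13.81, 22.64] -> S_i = 3.13*(-1.64)^i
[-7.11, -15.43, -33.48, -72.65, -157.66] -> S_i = -7.11*2.17^i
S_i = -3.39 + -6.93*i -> [-3.39, -10.32, -17.25, -24.18, -31.11]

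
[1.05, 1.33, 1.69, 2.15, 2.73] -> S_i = 1.05*1.27^i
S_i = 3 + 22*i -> [3, 25, 47, 69, 91]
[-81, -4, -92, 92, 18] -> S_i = Random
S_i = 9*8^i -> [9, 72, 576, 4608, 36864]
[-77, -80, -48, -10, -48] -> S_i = Random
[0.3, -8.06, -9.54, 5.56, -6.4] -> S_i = Random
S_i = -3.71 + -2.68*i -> [-3.71, -6.39, -9.07, -11.75, -14.43]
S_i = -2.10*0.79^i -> [-2.1, -1.66, -1.31, -1.04, -0.82]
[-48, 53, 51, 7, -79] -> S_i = Random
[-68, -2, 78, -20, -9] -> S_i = Random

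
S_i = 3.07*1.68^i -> [3.07, 5.16, 8.66, 14.56, 24.46]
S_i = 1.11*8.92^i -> [1.11, 9.9, 88.32, 787.8, 7027.2]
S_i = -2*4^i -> [-2, -8, -32, -128, -512]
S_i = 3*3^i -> [3, 9, 27, 81, 243]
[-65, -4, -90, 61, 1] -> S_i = Random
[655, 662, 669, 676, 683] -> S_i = 655 + 7*i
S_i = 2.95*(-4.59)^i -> [2.95, -13.54, 62.15, -285.27, 1309.4]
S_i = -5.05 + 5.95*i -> [-5.05, 0.9, 6.85, 12.8, 18.75]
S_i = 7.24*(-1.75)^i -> [7.24, -12.67, 22.17, -38.8, 67.9]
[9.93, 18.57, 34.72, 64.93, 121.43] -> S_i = 9.93*1.87^i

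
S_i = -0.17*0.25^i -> [-0.17, -0.04, -0.01, -0.0, -0.0]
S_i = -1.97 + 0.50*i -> [-1.97, -1.47, -0.97, -0.47, 0.03]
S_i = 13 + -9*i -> [13, 4, -5, -14, -23]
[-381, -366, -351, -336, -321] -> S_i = -381 + 15*i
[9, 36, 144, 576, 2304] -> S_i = 9*4^i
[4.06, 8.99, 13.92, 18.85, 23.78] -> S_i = 4.06 + 4.93*i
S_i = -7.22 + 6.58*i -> [-7.22, -0.64, 5.94, 12.52, 19.1]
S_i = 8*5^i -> [8, 40, 200, 1000, 5000]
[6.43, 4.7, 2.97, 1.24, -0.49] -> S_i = 6.43 + -1.73*i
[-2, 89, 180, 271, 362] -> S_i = -2 + 91*i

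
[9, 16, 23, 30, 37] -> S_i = 9 + 7*i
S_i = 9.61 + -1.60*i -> [9.61, 8.01, 6.41, 4.81, 3.21]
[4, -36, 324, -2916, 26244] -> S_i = 4*-9^i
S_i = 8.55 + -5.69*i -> [8.55, 2.86, -2.83, -8.52, -14.21]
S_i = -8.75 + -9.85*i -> [-8.75, -18.6, -28.45, -38.3, -48.15]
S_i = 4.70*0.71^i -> [4.7, 3.34, 2.37, 1.68, 1.19]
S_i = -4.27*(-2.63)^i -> [-4.27, 11.23, -29.54, 77.68, -204.29]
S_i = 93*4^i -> [93, 372, 1488, 5952, 23808]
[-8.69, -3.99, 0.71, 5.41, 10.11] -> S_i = -8.69 + 4.70*i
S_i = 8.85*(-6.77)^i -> [8.85, -59.91, 405.62, -2746.06, 18590.79]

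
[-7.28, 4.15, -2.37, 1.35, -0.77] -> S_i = -7.28*(-0.57)^i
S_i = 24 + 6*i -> [24, 30, 36, 42, 48]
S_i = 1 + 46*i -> [1, 47, 93, 139, 185]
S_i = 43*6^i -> [43, 258, 1548, 9288, 55728]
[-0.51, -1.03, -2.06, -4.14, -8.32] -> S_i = -0.51*2.01^i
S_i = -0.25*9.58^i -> [-0.25, -2.4, -22.94, -219.8, -2105.73]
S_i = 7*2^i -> [7, 14, 28, 56, 112]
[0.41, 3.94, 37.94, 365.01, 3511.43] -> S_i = 0.41*9.62^i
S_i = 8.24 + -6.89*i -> [8.24, 1.35, -5.54, -12.43, -19.32]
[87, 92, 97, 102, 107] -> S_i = 87 + 5*i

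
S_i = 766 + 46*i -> [766, 812, 858, 904, 950]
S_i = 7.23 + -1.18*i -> [7.23, 6.05, 4.87, 3.69, 2.51]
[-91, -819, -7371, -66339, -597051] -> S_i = -91*9^i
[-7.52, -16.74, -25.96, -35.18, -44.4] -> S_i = -7.52 + -9.22*i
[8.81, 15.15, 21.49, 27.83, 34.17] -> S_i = 8.81 + 6.34*i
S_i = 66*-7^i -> [66, -462, 3234, -22638, 158466]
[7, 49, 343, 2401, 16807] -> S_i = 7*7^i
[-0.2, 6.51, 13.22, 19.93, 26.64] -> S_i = -0.20 + 6.71*i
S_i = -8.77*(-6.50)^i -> [-8.77, 57.0, -370.53, 2408.46, -15655.0]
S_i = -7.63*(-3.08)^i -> [-7.63, 23.5, -72.38, 222.93, -686.64]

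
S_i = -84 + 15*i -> [-84, -69, -54, -39, -24]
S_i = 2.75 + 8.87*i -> [2.75, 11.62, 20.49, 29.36, 38.23]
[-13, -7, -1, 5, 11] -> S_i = -13 + 6*i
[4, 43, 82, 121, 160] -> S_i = 4 + 39*i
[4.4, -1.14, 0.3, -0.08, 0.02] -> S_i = 4.40*(-0.26)^i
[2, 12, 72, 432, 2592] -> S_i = 2*6^i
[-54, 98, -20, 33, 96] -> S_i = Random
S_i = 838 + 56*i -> [838, 894, 950, 1006, 1062]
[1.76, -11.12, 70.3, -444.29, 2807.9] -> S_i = 1.76*(-6.32)^i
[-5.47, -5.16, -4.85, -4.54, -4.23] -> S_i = -5.47 + 0.31*i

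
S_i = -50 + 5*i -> [-50, -45, -40, -35, -30]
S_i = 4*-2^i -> [4, -8, 16, -32, 64]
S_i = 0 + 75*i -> [0, 75, 150, 225, 300]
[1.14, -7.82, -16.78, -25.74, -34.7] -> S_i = 1.14 + -8.96*i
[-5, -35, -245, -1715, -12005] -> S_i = -5*7^i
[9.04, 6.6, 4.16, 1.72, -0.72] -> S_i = 9.04 + -2.44*i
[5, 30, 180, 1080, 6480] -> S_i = 5*6^i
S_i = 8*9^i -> [8, 72, 648, 5832, 52488]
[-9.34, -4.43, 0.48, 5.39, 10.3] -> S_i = -9.34 + 4.91*i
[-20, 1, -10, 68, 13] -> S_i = Random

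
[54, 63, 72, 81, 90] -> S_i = 54 + 9*i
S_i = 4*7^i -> [4, 28, 196, 1372, 9604]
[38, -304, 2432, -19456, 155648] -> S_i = 38*-8^i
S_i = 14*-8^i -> [14, -112, 896, -7168, 57344]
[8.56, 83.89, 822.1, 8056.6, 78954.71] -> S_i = 8.56*9.80^i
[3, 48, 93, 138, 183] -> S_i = 3 + 45*i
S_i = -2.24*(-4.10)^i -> [-2.24, 9.18, -37.65, 154.38, -632.97]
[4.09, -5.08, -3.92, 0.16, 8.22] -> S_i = Random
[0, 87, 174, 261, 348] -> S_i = 0 + 87*i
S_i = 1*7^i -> [1, 7, 49, 343, 2401]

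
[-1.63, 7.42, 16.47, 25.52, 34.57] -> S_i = -1.63 + 9.05*i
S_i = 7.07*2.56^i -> [7.07, 18.1, 46.33, 118.61, 303.65]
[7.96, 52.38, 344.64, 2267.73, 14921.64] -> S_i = 7.96*6.58^i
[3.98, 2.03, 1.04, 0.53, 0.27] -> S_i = 3.98*0.51^i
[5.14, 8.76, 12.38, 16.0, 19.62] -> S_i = 5.14 + 3.62*i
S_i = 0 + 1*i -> [0, 1, 2, 3, 4]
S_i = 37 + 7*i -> [37, 44, 51, 58, 65]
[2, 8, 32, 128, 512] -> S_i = 2*4^i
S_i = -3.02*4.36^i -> [-3.02, -13.17, -57.41, -250.3, -1091.32]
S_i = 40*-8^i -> [40, -320, 2560, -20480, 163840]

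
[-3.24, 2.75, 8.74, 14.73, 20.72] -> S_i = -3.24 + 5.99*i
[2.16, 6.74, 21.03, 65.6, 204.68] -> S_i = 2.16*3.12^i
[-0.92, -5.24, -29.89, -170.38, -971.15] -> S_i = -0.92*5.70^i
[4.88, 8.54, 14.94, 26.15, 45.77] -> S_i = 4.88*1.75^i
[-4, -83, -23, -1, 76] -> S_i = Random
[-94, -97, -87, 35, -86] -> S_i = Random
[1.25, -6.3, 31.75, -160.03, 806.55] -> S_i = 1.25*(-5.04)^i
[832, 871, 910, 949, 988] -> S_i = 832 + 39*i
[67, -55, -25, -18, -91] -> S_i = Random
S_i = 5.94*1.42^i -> [5.94, 8.43, 11.98, 17.01, 24.15]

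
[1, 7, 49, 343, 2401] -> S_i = 1*7^i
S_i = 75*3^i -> [75, 225, 675, 2025, 6075]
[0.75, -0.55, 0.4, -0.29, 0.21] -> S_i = 0.75*(-0.73)^i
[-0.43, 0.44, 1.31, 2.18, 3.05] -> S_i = -0.43 + 0.87*i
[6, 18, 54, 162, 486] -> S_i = 6*3^i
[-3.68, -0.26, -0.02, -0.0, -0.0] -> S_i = -3.68*0.07^i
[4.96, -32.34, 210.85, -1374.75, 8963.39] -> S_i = 4.96*(-6.52)^i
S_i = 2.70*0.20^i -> [2.7, 0.54, 0.11, 0.02, 0.0]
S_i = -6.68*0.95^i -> [-6.68, -6.35, -6.03, -5.73, -5.44]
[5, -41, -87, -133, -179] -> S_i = 5 + -46*i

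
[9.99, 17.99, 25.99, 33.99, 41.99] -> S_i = 9.99 + 8.00*i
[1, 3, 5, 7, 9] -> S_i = 1 + 2*i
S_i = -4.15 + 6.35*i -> [-4.15, 2.2, 8.55, 14.9, 21.25]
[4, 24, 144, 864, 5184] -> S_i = 4*6^i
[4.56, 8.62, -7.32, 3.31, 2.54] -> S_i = Random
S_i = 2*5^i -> [2, 10, 50, 250, 1250]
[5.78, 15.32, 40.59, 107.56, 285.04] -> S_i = 5.78*2.65^i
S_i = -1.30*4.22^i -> [-1.3, -5.49, -23.15, -97.7, -412.28]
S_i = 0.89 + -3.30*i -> [0.89, -2.41, -5.71, -9.01, -12.31]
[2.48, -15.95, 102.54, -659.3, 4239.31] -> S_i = 2.48*(-6.43)^i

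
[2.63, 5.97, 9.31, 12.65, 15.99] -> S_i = 2.63 + 3.34*i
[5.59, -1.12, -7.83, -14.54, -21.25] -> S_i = 5.59 + -6.71*i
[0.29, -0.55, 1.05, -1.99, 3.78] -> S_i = 0.29*(-1.90)^i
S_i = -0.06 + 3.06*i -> [-0.06, 3.0, 6.06, 9.12, 12.18]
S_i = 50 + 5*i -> [50, 55, 60, 65, 70]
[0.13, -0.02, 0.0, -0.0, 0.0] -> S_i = 0.13*(-0.15)^i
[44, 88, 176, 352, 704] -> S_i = 44*2^i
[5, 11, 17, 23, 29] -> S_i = 5 + 6*i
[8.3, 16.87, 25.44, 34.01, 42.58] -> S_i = 8.30 + 8.57*i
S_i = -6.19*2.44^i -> [-6.19, -15.1, -36.85, -89.92, -219.41]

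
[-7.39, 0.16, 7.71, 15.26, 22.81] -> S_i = -7.39 + 7.55*i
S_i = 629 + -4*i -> [629, 625, 621, 617, 613]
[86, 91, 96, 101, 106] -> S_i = 86 + 5*i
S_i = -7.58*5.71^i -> [-7.58, -43.28, -247.14, -1411.16, -8057.75]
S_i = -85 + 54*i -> [-85, -31, 23, 77, 131]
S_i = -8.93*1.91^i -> [-8.93, -17.06, -32.58, -62.22, -118.85]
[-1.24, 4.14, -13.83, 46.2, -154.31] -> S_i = -1.24*(-3.34)^i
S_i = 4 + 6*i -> [4, 10, 16, 22, 28]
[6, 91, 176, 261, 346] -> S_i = 6 + 85*i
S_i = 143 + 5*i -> [143, 148, 153, 158, 163]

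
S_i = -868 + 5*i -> [-868, -863, -858, -853, -848]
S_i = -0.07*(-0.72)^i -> [-0.07, 0.05, -0.04, 0.03, -0.02]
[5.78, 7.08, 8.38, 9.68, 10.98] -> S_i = 5.78 + 1.30*i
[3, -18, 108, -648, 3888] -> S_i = 3*-6^i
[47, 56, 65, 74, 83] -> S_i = 47 + 9*i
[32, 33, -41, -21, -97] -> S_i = Random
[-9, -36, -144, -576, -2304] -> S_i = -9*4^i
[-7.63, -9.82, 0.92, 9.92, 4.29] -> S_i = Random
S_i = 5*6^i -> [5, 30, 180, 1080, 6480]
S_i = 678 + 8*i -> [678, 686, 694, 702, 710]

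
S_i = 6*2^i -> [6, 12, 24, 48, 96]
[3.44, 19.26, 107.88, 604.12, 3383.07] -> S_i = 3.44*5.60^i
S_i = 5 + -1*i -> [5, 4, 3, 2, 1]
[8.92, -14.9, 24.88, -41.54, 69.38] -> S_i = 8.92*(-1.67)^i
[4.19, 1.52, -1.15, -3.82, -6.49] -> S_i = 4.19 + -2.67*i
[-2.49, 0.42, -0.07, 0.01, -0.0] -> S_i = -2.49*(-0.17)^i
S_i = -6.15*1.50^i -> [-6.15, -9.23, -13.84, -20.76, -31.13]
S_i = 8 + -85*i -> [8, -77, -162, -247, -332]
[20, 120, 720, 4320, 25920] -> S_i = 20*6^i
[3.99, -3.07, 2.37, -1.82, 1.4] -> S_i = 3.99*(-0.77)^i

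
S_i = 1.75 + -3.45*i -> [1.75, -1.7, -5.15, -8.6, -12.05]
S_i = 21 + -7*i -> [21, 14, 7, 0, -7]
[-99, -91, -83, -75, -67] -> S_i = -99 + 8*i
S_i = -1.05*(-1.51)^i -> [-1.05, 1.59, -2.39, 3.62, -5.46]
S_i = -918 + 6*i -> [-918, -912, -906, -900, -894]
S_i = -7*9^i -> [-7, -63, -567, -5103, -45927]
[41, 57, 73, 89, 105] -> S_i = 41 + 16*i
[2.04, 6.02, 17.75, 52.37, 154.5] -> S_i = 2.04*2.95^i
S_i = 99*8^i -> [99, 792, 6336, 50688, 405504]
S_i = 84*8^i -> [84, 672, 5376, 43008, 344064]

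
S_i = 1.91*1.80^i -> [1.91, 3.44, 6.19, 11.14, 20.05]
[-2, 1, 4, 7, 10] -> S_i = -2 + 3*i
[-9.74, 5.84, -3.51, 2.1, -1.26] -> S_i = -9.74*(-0.60)^i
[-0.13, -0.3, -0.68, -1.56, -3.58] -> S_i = -0.13*2.29^i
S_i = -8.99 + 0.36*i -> [-8.99, -8.63, -8.27, -7.91, -7.55]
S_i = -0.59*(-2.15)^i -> [-0.59, 1.27, -2.73, 5.86, -12.61]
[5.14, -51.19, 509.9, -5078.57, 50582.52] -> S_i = 5.14*(-9.96)^i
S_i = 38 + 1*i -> [38, 39, 40, 41, 42]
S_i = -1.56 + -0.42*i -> [-1.56, -1.98, -2.4, -2.82, -3.24]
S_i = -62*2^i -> [-62, -124, -248, -496, -992]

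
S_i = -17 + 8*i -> [-17, -9, -1, 7, 15]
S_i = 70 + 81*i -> [70, 151, 232, 313, 394]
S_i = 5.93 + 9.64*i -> [5.93, 15.57, 25.21, 34.85, 44.49]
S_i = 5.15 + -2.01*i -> [5.15, 3.14, 1.13, -0.88, -2.89]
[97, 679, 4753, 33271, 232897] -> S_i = 97*7^i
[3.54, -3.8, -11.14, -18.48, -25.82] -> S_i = 3.54 + -7.34*i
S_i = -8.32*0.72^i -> [-8.32, -5.99, -4.31, -3.11, -2.24]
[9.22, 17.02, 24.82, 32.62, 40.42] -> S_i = 9.22 + 7.80*i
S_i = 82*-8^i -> [82, -656, 5248, -41984, 335872]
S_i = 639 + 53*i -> [639, 692, 745, 798, 851]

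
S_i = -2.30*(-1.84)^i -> [-2.3, 4.23, -7.79, 14.33, -26.36]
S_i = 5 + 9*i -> [5, 14, 23, 32, 41]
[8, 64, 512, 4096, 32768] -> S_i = 8*8^i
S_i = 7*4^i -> [7, 28, 112, 448, 1792]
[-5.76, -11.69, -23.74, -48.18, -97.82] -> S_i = -5.76*2.03^i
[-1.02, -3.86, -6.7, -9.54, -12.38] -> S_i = -1.02 + -2.84*i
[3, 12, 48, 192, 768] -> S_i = 3*4^i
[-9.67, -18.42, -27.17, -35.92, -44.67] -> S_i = -9.67 + -8.75*i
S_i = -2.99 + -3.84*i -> [-2.99, -6.83, -10.67, -14.51, -18.35]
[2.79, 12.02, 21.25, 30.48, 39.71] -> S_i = 2.79 + 9.23*i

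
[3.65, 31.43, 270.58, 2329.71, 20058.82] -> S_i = 3.65*8.61^i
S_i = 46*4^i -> [46, 184, 736, 2944, 11776]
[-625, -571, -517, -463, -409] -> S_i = -625 + 54*i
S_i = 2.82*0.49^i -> [2.82, 1.38, 0.68, 0.33, 0.16]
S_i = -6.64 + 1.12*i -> [-6.64, -5.52, -4.4, -3.28, -2.16]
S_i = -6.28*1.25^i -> [-6.28, -7.85, -9.81, -12.27, -15.33]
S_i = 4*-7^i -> [4, -28, 196, -1372, 9604]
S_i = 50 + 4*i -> [50, 54, 58, 62, 66]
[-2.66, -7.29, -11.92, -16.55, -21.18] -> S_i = -2.66 + -4.63*i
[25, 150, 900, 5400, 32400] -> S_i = 25*6^i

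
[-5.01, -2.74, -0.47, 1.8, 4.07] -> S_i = -5.01 + 2.27*i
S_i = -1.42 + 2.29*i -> [-1.42, 0.87, 3.16, 5.45, 7.74]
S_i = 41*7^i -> [41, 287, 2009, 14063, 98441]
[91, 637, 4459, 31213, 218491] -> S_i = 91*7^i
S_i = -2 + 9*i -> [-2, 7, 16, 25, 34]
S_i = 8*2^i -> [8, 16, 32, 64, 128]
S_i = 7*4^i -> [7, 28, 112, 448, 1792]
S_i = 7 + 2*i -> [7, 9, 11, 13, 15]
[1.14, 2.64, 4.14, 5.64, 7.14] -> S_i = 1.14 + 1.50*i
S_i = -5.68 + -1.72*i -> [-5.68, -7.4, -9.12, -10.84, -12.56]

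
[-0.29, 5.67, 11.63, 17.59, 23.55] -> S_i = -0.29 + 5.96*i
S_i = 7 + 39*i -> [7, 46, 85, 124, 163]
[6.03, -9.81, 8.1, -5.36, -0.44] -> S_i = Random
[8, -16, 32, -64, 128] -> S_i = 8*-2^i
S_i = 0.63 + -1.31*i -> [0.63, -0.68, -1.99, -3.3, -4.61]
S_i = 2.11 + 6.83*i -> [2.11, 8.94, 15.77, 22.6, 29.43]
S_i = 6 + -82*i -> [6, -76, -158, -240, -322]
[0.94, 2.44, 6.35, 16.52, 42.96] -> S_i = 0.94*2.60^i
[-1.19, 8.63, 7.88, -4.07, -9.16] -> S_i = Random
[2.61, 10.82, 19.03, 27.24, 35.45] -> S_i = 2.61 + 8.21*i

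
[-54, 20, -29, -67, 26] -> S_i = Random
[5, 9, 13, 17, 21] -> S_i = 5 + 4*i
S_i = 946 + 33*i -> [946, 979, 1012, 1045, 1078]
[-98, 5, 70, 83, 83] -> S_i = Random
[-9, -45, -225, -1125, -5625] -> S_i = -9*5^i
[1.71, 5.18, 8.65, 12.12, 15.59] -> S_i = 1.71 + 3.47*i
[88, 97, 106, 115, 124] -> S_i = 88 + 9*i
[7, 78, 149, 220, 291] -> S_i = 7 + 71*i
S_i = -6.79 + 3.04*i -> [-6.79, -3.75, -0.71, 2.33, 5.37]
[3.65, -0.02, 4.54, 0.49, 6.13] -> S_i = Random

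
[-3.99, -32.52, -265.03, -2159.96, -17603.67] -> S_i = -3.99*8.15^i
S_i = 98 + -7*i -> [98, 91, 84, 77, 70]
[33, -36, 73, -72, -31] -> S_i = Random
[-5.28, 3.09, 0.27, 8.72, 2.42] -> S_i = Random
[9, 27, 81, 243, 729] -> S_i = 9*3^i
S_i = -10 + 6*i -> [-10, -4, 2, 8, 14]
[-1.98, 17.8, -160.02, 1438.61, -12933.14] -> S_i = -1.98*(-8.99)^i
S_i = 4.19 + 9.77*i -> [4.19, 13.96, 23.73, 33.5, 43.27]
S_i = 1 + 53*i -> [1, 54, 107, 160, 213]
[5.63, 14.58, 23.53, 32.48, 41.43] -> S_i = 5.63 + 8.95*i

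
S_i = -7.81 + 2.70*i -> [-7.81, -5.11, -2.41, 0.29, 2.99]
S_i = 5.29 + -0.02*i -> [5.29, 5.27, 5.25, 5.23, 5.21]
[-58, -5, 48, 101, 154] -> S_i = -58 + 53*i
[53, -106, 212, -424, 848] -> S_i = 53*-2^i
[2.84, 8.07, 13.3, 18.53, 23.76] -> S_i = 2.84 + 5.23*i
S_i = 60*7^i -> [60, 420, 2940, 20580, 144060]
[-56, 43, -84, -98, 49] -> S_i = Random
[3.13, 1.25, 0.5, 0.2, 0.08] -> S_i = 3.13*0.40^i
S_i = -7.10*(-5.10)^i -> [-7.1, 36.21, -184.67, 941.82, -4803.29]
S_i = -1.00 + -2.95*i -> [-1.0, -3.95, -6.9, -9.85, -12.8]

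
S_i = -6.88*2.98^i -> [-6.88, -20.5, -61.1, -182.07, -542.57]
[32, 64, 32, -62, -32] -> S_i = Random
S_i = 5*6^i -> [5, 30, 180, 1080, 6480]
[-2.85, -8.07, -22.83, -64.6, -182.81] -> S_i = -2.85*2.83^i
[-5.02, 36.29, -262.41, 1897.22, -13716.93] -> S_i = -5.02*(-7.23)^i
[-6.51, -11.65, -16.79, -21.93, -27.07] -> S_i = -6.51 + -5.14*i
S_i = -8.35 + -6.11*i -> [-8.35, -14.46, -20.57, -26.68, -32.79]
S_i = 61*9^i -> [61, 549, 4941, 44469, 400221]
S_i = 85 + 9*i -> [85, 94, 103, 112, 121]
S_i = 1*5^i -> [1, 5, 25, 125, 625]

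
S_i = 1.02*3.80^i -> [1.02, 3.88, 14.73, 55.97, 212.68]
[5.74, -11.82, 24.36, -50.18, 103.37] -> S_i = 5.74*(-2.06)^i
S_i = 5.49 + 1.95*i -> [5.49, 7.44, 9.39, 11.34, 13.29]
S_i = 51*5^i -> [51, 255, 1275, 6375, 31875]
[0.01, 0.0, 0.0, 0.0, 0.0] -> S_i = 0.01*0.15^i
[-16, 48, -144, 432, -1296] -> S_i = -16*-3^i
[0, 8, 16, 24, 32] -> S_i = 0 + 8*i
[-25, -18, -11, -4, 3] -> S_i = -25 + 7*i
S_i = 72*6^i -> [72, 432, 2592, 15552, 93312]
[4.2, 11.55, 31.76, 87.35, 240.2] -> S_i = 4.20*2.75^i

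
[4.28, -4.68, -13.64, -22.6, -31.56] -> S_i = 4.28 + -8.96*i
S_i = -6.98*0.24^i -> [-6.98, -1.68, -0.4, -0.1, -0.02]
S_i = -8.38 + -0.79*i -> [-8.38, -9.17, -9.96, -10.75, -11.54]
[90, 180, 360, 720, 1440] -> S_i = 90*2^i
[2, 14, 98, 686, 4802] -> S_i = 2*7^i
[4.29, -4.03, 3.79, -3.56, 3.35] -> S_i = 4.29*(-0.94)^i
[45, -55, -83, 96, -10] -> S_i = Random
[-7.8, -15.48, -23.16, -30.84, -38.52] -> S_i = -7.80 + -7.68*i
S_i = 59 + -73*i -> [59, -14, -87, -160, -233]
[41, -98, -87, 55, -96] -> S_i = Random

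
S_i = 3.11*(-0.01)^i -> [3.11, -0.03, 0.0, -0.0, 0.0]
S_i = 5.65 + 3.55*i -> [5.65, 9.2, 12.75, 16.3, 19.85]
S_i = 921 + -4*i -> [921, 917, 913, 909, 905]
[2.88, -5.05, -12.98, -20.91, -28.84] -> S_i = 2.88 + -7.93*i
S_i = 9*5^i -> [9, 45, 225, 1125, 5625]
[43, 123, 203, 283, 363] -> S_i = 43 + 80*i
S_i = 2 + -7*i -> [2, -5, -12, -19, -26]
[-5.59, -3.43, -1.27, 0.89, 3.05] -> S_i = -5.59 + 2.16*i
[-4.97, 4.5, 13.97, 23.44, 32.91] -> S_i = -4.97 + 9.47*i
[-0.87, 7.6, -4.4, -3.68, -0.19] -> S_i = Random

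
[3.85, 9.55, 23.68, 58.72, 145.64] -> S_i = 3.85*2.48^i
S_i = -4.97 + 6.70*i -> [-4.97, 1.73, 8.43, 15.13, 21.83]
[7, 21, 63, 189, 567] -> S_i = 7*3^i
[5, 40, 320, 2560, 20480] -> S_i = 5*8^i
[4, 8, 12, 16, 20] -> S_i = 4 + 4*i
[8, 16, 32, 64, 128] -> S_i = 8*2^i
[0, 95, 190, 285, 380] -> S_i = 0 + 95*i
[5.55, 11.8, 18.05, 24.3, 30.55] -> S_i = 5.55 + 6.25*i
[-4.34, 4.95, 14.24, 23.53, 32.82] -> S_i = -4.34 + 9.29*i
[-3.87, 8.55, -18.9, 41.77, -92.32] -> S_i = -3.87*(-2.21)^i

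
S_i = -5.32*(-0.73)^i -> [-5.32, 3.88, -2.84, 2.07, -1.51]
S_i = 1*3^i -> [1, 3, 9, 27, 81]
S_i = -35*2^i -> [-35, -70, -140, -280, -560]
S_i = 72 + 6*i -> [72, 78, 84, 90, 96]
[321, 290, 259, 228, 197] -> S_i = 321 + -31*i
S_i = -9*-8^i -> [-9, 72, -576, 4608, -36864]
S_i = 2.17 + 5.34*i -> [2.17, 7.51, 12.85, 18.19, 23.53]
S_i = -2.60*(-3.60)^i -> [-2.6, 9.36, -33.7, 121.31, -436.7]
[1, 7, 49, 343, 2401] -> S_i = 1*7^i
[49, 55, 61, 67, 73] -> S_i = 49 + 6*i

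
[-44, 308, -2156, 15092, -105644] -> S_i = -44*-7^i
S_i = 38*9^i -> [38, 342, 3078, 27702, 249318]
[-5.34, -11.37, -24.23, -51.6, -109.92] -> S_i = -5.34*2.13^i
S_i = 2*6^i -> [2, 12, 72, 432, 2592]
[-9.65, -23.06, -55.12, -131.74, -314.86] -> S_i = -9.65*2.39^i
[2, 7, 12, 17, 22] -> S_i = 2 + 5*i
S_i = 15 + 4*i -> [15, 19, 23, 27, 31]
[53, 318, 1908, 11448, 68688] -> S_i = 53*6^i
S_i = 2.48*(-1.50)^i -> [2.48, -3.72, 5.58, -8.37, 12.56]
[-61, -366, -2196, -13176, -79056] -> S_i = -61*6^i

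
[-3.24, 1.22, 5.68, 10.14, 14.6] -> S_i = -3.24 + 4.46*i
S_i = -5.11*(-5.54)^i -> [-5.11, 28.31, -156.83, 868.86, -4813.49]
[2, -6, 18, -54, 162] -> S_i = 2*-3^i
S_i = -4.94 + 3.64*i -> [-4.94, -1.3, 2.34, 5.98, 9.62]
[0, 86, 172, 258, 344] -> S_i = 0 + 86*i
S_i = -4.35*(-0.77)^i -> [-4.35, 3.35, -2.58, 1.99, -1.53]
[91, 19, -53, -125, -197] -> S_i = 91 + -72*i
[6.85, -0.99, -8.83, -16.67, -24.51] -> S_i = 6.85 + -7.84*i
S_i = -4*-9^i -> [-4, 36, -324, 2916, -26244]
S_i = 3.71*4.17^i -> [3.71, 15.47, 64.51, 269.02, 1121.81]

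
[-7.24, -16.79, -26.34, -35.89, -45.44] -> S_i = -7.24 + -9.55*i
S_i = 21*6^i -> [21, 126, 756, 4536, 27216]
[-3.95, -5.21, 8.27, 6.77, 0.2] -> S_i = Random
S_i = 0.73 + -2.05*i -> [0.73, -1.32, -3.37, -5.42, -7.47]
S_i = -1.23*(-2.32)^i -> [-1.23, 2.85, -6.62, 15.36, -35.63]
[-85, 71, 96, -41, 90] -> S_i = Random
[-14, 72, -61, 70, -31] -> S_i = Random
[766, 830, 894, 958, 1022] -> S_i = 766 + 64*i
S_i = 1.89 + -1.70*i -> [1.89, 0.19, -1.51, -3.21, -4.91]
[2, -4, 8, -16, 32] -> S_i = 2*-2^i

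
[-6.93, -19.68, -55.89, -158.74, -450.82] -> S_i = -6.93*2.84^i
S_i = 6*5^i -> [6, 30, 150, 750, 3750]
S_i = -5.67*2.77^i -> [-5.67, -15.71, -43.51, -120.51, -333.81]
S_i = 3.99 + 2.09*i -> [3.99, 6.08, 8.17, 10.26, 12.35]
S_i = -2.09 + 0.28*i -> [-2.09, -1.81, -1.53, -1.25, -0.97]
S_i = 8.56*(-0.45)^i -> [8.56, -3.85, 1.73, -0.78, 0.35]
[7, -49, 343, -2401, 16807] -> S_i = 7*-7^i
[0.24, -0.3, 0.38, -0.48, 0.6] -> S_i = 0.24*(-1.26)^i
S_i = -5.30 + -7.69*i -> [-5.3, -12.99, -20.68, -28.37, -36.06]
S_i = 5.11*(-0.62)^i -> [5.11, -3.17, 1.96, -1.22, 0.76]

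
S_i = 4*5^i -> [4, 20, 100, 500, 2500]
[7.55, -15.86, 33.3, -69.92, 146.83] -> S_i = 7.55*(-2.10)^i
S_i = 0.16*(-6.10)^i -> [0.16, -0.98, 5.95, -36.32, 221.53]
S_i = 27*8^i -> [27, 216, 1728, 13824, 110592]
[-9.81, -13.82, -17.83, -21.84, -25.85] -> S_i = -9.81 + -4.01*i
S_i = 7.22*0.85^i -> [7.22, 6.14, 5.22, 4.43, 3.77]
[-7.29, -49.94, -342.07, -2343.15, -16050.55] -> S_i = -7.29*6.85^i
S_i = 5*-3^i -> [5, -15, 45, -135, 405]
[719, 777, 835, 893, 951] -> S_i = 719 + 58*i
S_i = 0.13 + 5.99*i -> [0.13, 6.12, 12.11, 18.1, 24.09]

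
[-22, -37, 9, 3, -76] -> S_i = Random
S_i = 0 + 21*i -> [0, 21, 42, 63, 84]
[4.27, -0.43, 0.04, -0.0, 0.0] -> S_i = 4.27*(-0.10)^i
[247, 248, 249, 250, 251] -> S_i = 247 + 1*i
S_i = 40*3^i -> [40, 120, 360, 1080, 3240]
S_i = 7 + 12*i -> [7, 19, 31, 43, 55]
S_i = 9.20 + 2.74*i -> [9.2, 11.94, 14.68, 17.42, 20.16]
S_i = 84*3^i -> [84, 252, 756, 2268, 6804]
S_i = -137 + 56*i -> [-137, -81, -25, 31, 87]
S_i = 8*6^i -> [8, 48, 288, 1728, 10368]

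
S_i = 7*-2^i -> [7, -14, 28, -56, 112]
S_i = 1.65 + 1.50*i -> [1.65, 3.15, 4.65, 6.15, 7.65]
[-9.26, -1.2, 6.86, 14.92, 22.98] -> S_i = -9.26 + 8.06*i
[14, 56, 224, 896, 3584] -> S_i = 14*4^i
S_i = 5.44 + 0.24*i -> [5.44, 5.68, 5.92, 6.16, 6.4]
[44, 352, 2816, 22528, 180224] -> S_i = 44*8^i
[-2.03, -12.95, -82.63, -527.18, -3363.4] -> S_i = -2.03*6.38^i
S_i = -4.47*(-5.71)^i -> [-4.47, 25.52, -145.74, 832.18, -4751.73]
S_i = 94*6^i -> [94, 564, 3384, 20304, 121824]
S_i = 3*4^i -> [3, 12, 48, 192, 768]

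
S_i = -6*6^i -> [-6, -36, -216, -1296, -7776]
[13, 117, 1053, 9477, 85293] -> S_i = 13*9^i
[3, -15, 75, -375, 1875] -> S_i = 3*-5^i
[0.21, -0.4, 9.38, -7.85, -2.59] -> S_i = Random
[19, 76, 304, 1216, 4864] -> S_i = 19*4^i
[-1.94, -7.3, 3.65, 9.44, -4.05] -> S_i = Random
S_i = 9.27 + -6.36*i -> [9.27, 2.91, -3.45, -9.81, -16.17]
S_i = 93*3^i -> [93, 279, 837, 2511, 7533]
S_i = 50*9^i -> [50, 450, 4050, 36450, 328050]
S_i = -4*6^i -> [-4, -24, -144, -864, -5184]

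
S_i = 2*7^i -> [2, 14, 98, 686, 4802]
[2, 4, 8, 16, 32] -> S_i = 2*2^i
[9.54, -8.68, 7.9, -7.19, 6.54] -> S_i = 9.54*(-0.91)^i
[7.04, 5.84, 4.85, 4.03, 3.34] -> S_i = 7.04*0.83^i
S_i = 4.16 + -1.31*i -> [4.16, 2.85, 1.54, 0.23, -1.08]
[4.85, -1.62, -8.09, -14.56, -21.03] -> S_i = 4.85 + -6.47*i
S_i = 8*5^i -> [8, 40, 200, 1000, 5000]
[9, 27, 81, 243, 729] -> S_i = 9*3^i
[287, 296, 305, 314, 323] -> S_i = 287 + 9*i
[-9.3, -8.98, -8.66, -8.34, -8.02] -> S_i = -9.30 + 0.32*i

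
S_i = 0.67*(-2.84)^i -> [0.67, -1.9, 5.4, -15.35, 43.59]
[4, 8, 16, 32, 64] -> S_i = 4*2^i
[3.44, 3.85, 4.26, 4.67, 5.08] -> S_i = 3.44 + 0.41*i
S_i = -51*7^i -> [-51, -357, -2499, -17493, -122451]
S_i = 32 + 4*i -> [32, 36, 40, 44, 48]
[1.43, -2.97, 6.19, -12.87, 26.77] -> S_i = 1.43*(-2.08)^i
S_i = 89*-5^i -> [89, -445, 2225, -11125, 55625]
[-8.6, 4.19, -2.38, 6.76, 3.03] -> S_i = Random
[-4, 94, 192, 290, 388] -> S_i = -4 + 98*i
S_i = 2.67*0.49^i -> [2.67, 1.31, 0.64, 0.31, 0.15]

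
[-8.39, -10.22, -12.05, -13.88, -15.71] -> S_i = -8.39 + -1.83*i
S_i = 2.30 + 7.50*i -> [2.3, 9.8, 17.3, 24.8, 32.3]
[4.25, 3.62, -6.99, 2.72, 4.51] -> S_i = Random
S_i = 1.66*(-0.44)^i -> [1.66, -0.73, 0.32, -0.14, 0.06]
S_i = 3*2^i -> [3, 6, 12, 24, 48]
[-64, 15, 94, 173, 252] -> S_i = -64 + 79*i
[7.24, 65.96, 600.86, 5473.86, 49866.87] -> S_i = 7.24*9.11^i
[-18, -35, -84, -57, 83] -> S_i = Random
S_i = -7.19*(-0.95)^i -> [-7.19, 6.83, -6.49, 6.16, -5.86]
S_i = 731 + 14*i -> [731, 745, 759, 773, 787]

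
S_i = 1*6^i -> [1, 6, 36, 216, 1296]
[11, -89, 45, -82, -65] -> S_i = Random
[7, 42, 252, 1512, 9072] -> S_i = 7*6^i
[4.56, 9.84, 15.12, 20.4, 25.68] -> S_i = 4.56 + 5.28*i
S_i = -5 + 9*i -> [-5, 4, 13, 22, 31]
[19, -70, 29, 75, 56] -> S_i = Random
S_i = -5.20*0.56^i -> [-5.2, -2.91, -1.63, -0.91, -0.51]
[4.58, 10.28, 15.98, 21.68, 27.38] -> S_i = 4.58 + 5.70*i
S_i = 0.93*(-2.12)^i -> [0.93, -1.97, 4.18, -8.86, 18.79]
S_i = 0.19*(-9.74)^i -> [0.19, -1.85, 18.02, -175.56, 1709.97]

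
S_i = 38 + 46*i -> [38, 84, 130, 176, 222]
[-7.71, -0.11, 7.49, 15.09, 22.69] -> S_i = -7.71 + 7.60*i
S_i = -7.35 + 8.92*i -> [-7.35, 1.57, 10.49, 19.41, 28.33]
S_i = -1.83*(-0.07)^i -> [-1.83, 0.13, -0.01, 0.0, -0.0]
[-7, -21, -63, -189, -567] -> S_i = -7*3^i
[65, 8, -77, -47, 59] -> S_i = Random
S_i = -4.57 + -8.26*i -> [-4.57, -12.83, -21.09, -29.35, -37.61]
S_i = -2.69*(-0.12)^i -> [-2.69, 0.32, -0.04, 0.0, -0.0]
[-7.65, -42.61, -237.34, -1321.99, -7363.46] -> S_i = -7.65*5.57^i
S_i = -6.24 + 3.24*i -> [-6.24, -3.0, 0.24, 3.48, 6.72]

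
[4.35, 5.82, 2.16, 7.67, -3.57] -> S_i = Random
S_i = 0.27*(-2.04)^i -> [0.27, -0.55, 1.12, -2.29, 4.68]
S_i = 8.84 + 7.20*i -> [8.84, 16.04, 23.24, 30.44, 37.64]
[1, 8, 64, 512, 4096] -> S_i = 1*8^i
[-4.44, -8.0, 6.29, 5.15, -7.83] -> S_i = Random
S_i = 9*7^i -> [9, 63, 441, 3087, 21609]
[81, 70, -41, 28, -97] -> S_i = Random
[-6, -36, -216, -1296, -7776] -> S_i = -6*6^i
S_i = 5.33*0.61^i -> [5.33, 3.25, 1.98, 1.21, 0.74]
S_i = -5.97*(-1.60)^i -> [-5.97, 9.55, -15.28, 24.45, -39.12]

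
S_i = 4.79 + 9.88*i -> [4.79, 14.67, 24.55, 34.43, 44.31]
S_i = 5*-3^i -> [5, -15, 45, -135, 405]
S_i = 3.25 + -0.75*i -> [3.25, 2.5, 1.75, 1.0, 0.25]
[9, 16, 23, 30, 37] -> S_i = 9 + 7*i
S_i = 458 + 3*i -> [458, 461, 464, 467, 470]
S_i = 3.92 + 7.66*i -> [3.92, 11.58, 19.24, 26.9, 34.56]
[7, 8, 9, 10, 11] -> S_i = 7 + 1*i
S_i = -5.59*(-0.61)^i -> [-5.59, 3.41, -2.08, 1.27, -0.77]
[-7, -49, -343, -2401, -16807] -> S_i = -7*7^i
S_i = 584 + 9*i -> [584, 593, 602, 611, 620]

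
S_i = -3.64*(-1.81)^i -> [-3.64, 6.59, -11.93, 21.58, -39.07]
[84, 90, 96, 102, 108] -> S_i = 84 + 6*i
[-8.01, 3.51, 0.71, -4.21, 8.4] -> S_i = Random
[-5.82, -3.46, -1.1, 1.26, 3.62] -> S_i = -5.82 + 2.36*i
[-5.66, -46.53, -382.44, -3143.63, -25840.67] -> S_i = -5.66*8.22^i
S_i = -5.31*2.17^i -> [-5.31, -11.52, -25.0, -54.26, -117.74]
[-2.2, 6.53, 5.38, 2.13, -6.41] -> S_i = Random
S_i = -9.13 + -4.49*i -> [-9.13, -13.62, -18.11, -22.6, -27.09]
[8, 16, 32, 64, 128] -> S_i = 8*2^i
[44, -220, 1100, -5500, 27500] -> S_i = 44*-5^i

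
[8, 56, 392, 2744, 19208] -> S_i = 8*7^i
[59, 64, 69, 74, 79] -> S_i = 59 + 5*i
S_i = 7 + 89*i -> [7, 96, 185, 274, 363]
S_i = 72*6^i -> [72, 432, 2592, 15552, 93312]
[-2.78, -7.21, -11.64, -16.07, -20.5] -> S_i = -2.78 + -4.43*i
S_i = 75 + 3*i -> [75, 78, 81, 84, 87]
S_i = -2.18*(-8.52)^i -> [-2.18, 18.57, -158.25, 1348.27, -11487.22]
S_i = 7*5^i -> [7, 35, 175, 875, 4375]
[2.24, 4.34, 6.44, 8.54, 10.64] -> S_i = 2.24 + 2.10*i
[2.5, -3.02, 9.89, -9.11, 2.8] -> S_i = Random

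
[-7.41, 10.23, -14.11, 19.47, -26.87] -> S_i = -7.41*(-1.38)^i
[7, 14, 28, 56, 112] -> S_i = 7*2^i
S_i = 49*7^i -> [49, 343, 2401, 16807, 117649]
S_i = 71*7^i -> [71, 497, 3479, 24353, 170471]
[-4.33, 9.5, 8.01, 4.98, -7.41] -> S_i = Random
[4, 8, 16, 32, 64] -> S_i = 4*2^i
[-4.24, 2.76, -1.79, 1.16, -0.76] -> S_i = -4.24*(-0.65)^i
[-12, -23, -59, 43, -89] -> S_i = Random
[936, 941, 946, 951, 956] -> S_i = 936 + 5*i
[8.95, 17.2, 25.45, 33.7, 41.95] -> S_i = 8.95 + 8.25*i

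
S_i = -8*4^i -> [-8, -32, -128, -512, -2048]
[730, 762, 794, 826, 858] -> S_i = 730 + 32*i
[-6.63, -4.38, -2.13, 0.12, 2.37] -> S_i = -6.63 + 2.25*i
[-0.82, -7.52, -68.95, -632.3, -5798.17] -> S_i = -0.82*9.17^i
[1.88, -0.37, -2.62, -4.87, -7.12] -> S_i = 1.88 + -2.25*i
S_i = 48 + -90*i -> [48, -42, -132, -222, -312]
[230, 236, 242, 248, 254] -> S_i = 230 + 6*i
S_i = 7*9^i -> [7, 63, 567, 5103, 45927]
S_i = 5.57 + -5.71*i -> [5.57, -0.14, -5.85, -11.56, -17.27]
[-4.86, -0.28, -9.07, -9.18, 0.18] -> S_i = Random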